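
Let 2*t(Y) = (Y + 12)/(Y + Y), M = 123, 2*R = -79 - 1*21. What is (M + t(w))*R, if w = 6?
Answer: -12375/2 ≈ -6187.5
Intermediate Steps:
R = -50 (R = (-79 - 1*21)/2 = (-79 - 21)/2 = (1/2)*(-100) = -50)
t(Y) = (12 + Y)/(4*Y) (t(Y) = ((Y + 12)/(Y + Y))/2 = ((12 + Y)/((2*Y)))/2 = ((12 + Y)*(1/(2*Y)))/2 = ((12 + Y)/(2*Y))/2 = (12 + Y)/(4*Y))
(M + t(w))*R = (123 + (1/4)*(12 + 6)/6)*(-50) = (123 + (1/4)*(1/6)*18)*(-50) = (123 + 3/4)*(-50) = (495/4)*(-50) = -12375/2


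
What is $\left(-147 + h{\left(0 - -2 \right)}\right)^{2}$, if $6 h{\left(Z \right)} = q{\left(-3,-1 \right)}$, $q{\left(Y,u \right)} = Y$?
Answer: $\frac{87025}{4} \approx 21756.0$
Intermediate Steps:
$h{\left(Z \right)} = - \frac{1}{2}$ ($h{\left(Z \right)} = \frac{1}{6} \left(-3\right) = - \frac{1}{2}$)
$\left(-147 + h{\left(0 - -2 \right)}\right)^{2} = \left(-147 - \frac{1}{2}\right)^{2} = \left(- \frac{295}{2}\right)^{2} = \frac{87025}{4}$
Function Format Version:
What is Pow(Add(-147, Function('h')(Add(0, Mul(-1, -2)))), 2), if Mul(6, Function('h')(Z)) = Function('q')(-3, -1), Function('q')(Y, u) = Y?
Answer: Rational(87025, 4) ≈ 21756.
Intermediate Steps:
Function('h')(Z) = Rational(-1, 2) (Function('h')(Z) = Mul(Rational(1, 6), -3) = Rational(-1, 2))
Pow(Add(-147, Function('h')(Add(0, Mul(-1, -2)))), 2) = Pow(Add(-147, Rational(-1, 2)), 2) = Pow(Rational(-295, 2), 2) = Rational(87025, 4)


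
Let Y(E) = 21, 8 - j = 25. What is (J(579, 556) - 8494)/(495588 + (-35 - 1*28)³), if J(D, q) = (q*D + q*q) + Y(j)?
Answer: 207529/81847 ≈ 2.5356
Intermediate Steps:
j = -17 (j = 8 - 1*25 = 8 - 25 = -17)
J(D, q) = 21 + q² + D*q (J(D, q) = (q*D + q*q) + 21 = (D*q + q²) + 21 = (q² + D*q) + 21 = 21 + q² + D*q)
(J(579, 556) - 8494)/(495588 + (-35 - 1*28)³) = ((21 + 556² + 579*556) - 8494)/(495588 + (-35 - 1*28)³) = ((21 + 309136 + 321924) - 8494)/(495588 + (-35 - 28)³) = (631081 - 8494)/(495588 + (-63)³) = 622587/(495588 - 250047) = 622587/245541 = 622587*(1/245541) = 207529/81847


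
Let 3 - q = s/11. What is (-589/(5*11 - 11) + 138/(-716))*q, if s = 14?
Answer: -2032031/86636 ≈ -23.455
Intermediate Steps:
q = 19/11 (q = 3 - 14/11 = 19/11 ≈ 1.7273)
(-589/(5*11 - 11) + 138/(-716))*q = (-589/(5*11 - 11) + 138/(-716))*(19/11) = (-589/(55 - 11) + 138*(-1/716))*(19/11) = (-589/44 - 69/358)*(19/11) = -106949/7876*19/11 = -2032031/86636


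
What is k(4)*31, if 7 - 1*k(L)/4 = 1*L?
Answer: 372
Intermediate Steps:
k(L) = 28 - 4*L
k(4)*31 = (28 - 4*4)*31 = (28 - 16)*31 = 12*31 = 372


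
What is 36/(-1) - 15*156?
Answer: -2376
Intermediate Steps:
36/(-1) - 15*156 = 36*(-1) - 2340 = -36 - 2340 = -2376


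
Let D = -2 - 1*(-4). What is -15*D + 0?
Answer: -30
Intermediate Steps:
D = 2 (D = -2 + 4 = 2)
-15*D + 0 = -15*2 + 0 = -30 + 0 = -30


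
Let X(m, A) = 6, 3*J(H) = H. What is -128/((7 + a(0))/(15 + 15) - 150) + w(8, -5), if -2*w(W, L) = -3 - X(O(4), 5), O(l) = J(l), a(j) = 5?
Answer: 2003/374 ≈ 5.3556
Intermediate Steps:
J(H) = H/3
O(l) = l/3
w(W, L) = 9/2 (w(W, L) = -(-3 - 1*6)/2 = -(-3 - 6)/2 = -½*(-9) = 9/2)
-128/((7 + a(0))/(15 + 15) - 150) + w(8, -5) = -128/((7 + 5)/(15 + 15) - 150) + 9/2 = -128/(12/30 - 150) + 9/2 = -128/(12*(1/30) - 150) + 9/2 = -128/(⅖ - 150) + 9/2 = -128/(-748/5) + 9/2 = -128*(-5/748) + 9/2 = 160/187 + 9/2 = 2003/374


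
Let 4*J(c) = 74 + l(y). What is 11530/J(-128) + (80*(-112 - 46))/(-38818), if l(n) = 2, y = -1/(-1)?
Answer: 223905850/368771 ≈ 607.17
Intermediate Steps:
y = 1 (y = -1*(-1) = 1)
J(c) = 19 (J(c) = (74 + 2)/4 = (¼)*76 = 19)
11530/J(-128) + (80*(-112 - 46))/(-38818) = 11530/19 + (80*(-112 - 46))/(-38818) = 11530*(1/19) + (80*(-158))*(-1/38818) = 11530/19 - 12640*(-1/38818) = 11530/19 + 6320/19409 = 223905850/368771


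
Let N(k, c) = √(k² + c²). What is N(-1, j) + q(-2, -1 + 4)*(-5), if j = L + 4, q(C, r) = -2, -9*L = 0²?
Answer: 10 + √17 ≈ 14.123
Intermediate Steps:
L = 0 (L = -⅑*0² = -⅑*0 = 0)
j = 4 (j = 0 + 4 = 4)
N(k, c) = √(c² + k²)
N(-1, j) + q(-2, -1 + 4)*(-5) = √(4² + (-1)²) - 2*(-5) = √(16 + 1) + 10 = √17 + 10 = 10 + √17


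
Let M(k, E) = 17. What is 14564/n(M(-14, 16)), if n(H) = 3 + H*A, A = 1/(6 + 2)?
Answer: 116512/41 ≈ 2841.8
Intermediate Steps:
A = ⅛ (A = 1/8 = ⅛ ≈ 0.12500)
n(H) = 3 + H/8 (n(H) = 3 + H*(⅛) = 3 + H/8)
14564/n(M(-14, 16)) = 14564/(3 + (⅛)*17) = 14564/(3 + 17/8) = 14564/(41/8) = 14564*(8/41) = 116512/41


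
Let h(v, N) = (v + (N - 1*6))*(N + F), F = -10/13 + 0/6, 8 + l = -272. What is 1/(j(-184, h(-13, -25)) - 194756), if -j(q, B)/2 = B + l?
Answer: -13/2554028 ≈ -5.0900e-6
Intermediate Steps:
l = -280 (l = -8 - 272 = -280)
F = -10/13 (F = -10*1/13 + 0*(⅙) = -10/13 + 0 = -10/13 ≈ -0.76923)
h(v, N) = (-10/13 + N)*(-6 + N + v) (h(v, N) = (v + (N - 1*6))*(N - 10/13) = (v + (N - 6))*(-10/13 + N) = (v + (-6 + N))*(-10/13 + N) = (-6 + N + v)*(-10/13 + N) = (-10/13 + N)*(-6 + N + v))
j(q, B) = 560 - 2*B (j(q, B) = -2*(B - 280) = -2*(-280 + B) = 560 - 2*B)
1/(j(-184, h(-13, -25)) - 194756) = 1/((560 - 2*(60/13 + (-25)² - 88/13*(-25) - 10/13*(-13) - 25*(-13))) - 194756) = 1/((560 - 2*(60/13 + 625 + 2200/13 + 10 + 325)) - 194756) = 1/((560 - 2*14740/13) - 194756) = 1/((560 - 29480/13) - 194756) = 1/(-22200/13 - 194756) = 1/(-2554028/13) = -13/2554028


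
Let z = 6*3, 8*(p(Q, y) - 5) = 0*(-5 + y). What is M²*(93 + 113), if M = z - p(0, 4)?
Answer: 34814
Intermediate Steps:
p(Q, y) = 5 (p(Q, y) = 5 + (0*(-5 + y))/8 = 5 + (⅛)*0 = 5 + 0 = 5)
z = 18
M = 13 (M = 18 - 1*5 = 18 - 5 = 13)
M²*(93 + 113) = 13²*(93 + 113) = 169*206 = 34814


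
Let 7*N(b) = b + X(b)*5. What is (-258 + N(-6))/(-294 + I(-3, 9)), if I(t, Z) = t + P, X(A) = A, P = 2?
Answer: 1842/2065 ≈ 0.89201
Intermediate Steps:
N(b) = 6*b/7 (N(b) = (b + b*5)/7 = (b + 5*b)/7 = (6*b)/7 = 6*b/7)
I(t, Z) = 2 + t (I(t, Z) = t + 2 = 2 + t)
(-258 + N(-6))/(-294 + I(-3, 9)) = (-258 + (6/7)*(-6))/(-294 + (2 - 3)) = (-258 - 36/7)/(-294 - 1) = -1842/7/(-295) = -1842/7*(-1/295) = 1842/2065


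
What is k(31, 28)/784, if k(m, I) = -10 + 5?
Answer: -5/784 ≈ -0.0063775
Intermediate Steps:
k(m, I) = -5
k(31, 28)/784 = -5/784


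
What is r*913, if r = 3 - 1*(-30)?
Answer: 30129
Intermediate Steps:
r = 33 (r = 3 + 30 = 33)
r*913 = 33*913 = 30129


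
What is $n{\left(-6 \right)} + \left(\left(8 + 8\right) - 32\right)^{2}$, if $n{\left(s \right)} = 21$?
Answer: $277$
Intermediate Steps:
$n{\left(-6 \right)} + \left(\left(8 + 8\right) - 32\right)^{2} = 21 + \left(\left(8 + 8\right) - 32\right)^{2} = 21 + \left(16 - 32\right)^{2} = 21 + \left(-16\right)^{2} = 21 + 256 = 277$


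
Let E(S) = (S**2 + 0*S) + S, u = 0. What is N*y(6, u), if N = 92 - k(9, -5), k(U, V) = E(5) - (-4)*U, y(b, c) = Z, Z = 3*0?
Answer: 0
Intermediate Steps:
E(S) = S + S**2 (E(S) = (S**2 + 0) + S = S**2 + S = S + S**2)
Z = 0
y(b, c) = 0
k(U, V) = 30 + 4*U (k(U, V) = 5*(1 + 5) - (-4)*U = 5*6 + 4*U = 30 + 4*U)
N = 26 (N = 92 - (30 + 4*9) = 92 - (30 + 36) = 92 - 1*66 = 92 - 66 = 26)
N*y(6, u) = 26*0 = 0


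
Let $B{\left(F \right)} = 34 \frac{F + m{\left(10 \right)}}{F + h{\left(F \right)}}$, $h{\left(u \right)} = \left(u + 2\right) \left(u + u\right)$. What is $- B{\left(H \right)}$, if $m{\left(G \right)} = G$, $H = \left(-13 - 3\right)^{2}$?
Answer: $- \frac{2261}{33088} \approx -0.068333$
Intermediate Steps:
$h{\left(u \right)} = 2 u \left(2 + u\right)$ ($h{\left(u \right)} = \left(2 + u\right) 2 u = 2 u \left(2 + u\right)$)
$H = 256$ ($H = \left(-16\right)^{2} = 256$)
$B{\left(F \right)} = \frac{34 \left(10 + F\right)}{F + 2 F \left(2 + F\right)}$ ($B{\left(F \right)} = 34 \frac{F + 10}{F + 2 F \left(2 + F\right)} = 34 \frac{10 + F}{F + 2 F \left(2 + F\right)} = \frac{34 \left(10 + F\right)}{F + 2 F \left(2 + F\right)}$)
$- B{\left(H \right)} = - \frac{34 \left(10 + 256\right)}{256 \left(5 + 2 \cdot 256\right)} = - \frac{34 \cdot 266}{256 \left(5 + 512\right)} = - \frac{34 \cdot 266}{256 \cdot 517} = \left(-1\right) \frac{2261}{33088} = - \frac{2261}{33088}$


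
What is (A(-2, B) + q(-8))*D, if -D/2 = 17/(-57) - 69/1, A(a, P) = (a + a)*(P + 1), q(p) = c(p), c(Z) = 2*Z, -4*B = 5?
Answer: -39500/19 ≈ -2078.9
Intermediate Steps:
B = -5/4 (B = -1/4*5 = -5/4 ≈ -1.2500)
q(p) = 2*p
A(a, P) = 2*a*(1 + P) (A(a, P) = (2*a)*(1 + P) = 2*a*(1 + P))
D = 7900/57 (D = -2*(17/(-57) - 69/1) = -2*(17*(-1/57) - 69*1) = -2*(-17/57 - 69) = -2*(-3950/57) = 7900/57 ≈ 138.60)
(A(-2, B) + q(-8))*D = (2*(-2)*(1 - 5/4) + 2*(-8))*(7900/57) = (2*(-2)*(-1/4) - 16)*(7900/57) = (1 - 16)*(7900/57) = -15*7900/57 = -39500/19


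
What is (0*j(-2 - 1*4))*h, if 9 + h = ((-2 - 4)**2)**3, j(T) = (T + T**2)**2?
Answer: 0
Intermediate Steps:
h = 46647 (h = -9 + ((-2 - 4)**2)**3 = -9 + ((-6)**2)**3 = -9 + 36**3 = -9 + 46656 = 46647)
(0*j(-2 - 1*4))*h = (0*((-2 - 1*4)**2*(1 + (-2 - 1*4))**2))*46647 = (0*((-2 - 4)**2*(1 + (-2 - 4))**2))*46647 = (0*((-6)**2*(1 - 6)**2))*46647 = (0*(36*(-5)**2))*46647 = (0*(36*25))*46647 = (0*900)*46647 = 0*46647 = 0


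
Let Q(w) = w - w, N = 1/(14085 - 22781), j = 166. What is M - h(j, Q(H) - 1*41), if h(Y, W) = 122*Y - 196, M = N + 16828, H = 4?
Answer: -28070689/8696 ≈ -3228.0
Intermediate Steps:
N = -1/8696 (N = 1/(-8696) = -1/8696 ≈ -0.00011500)
Q(w) = 0
M = 146336287/8696 (M = -1/8696 + 16828 = 146336287/8696 ≈ 16828.)
h(Y, W) = -196 + 122*Y
M - h(j, Q(H) - 1*41) = 146336287/8696 - (-196 + 122*166) = 146336287/8696 - (-196 + 20252) = 146336287/8696 - 1*20056 = 146336287/8696 - 20056 = -28070689/8696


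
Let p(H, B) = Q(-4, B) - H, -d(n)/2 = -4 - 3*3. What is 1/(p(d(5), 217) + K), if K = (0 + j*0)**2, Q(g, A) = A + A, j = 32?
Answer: 1/408 ≈ 0.0024510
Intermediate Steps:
Q(g, A) = 2*A
d(n) = 26 (d(n) = -2*(-4 - 3*3) = -2*(-4 - 9) = -2*(-13) = 26)
p(H, B) = -H + 2*B (p(H, B) = 2*B - H = -H + 2*B)
K = 0 (K = (0 + 32*0)**2 = (0 + 0)**2 = 0**2 = 0)
1/(p(d(5), 217) + K) = 1/((-1*26 + 2*217) + 0) = 1/((-26 + 434) + 0) = 1/(408 + 0) = 1/408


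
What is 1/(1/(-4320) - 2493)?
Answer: -4320/10769761 ≈ -0.00040112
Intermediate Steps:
1/(1/(-4320) - 2493) = 1/(-1/4320 - 2493) = 1/(-10769761/4320) = -4320/10769761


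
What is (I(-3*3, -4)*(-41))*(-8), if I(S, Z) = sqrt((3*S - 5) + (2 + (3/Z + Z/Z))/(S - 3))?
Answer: 82*I*sqrt(515) ≈ 1860.9*I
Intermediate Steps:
I(S, Z) = sqrt(-5 + 3*S + (3 + 3/Z)/(-3 + S)) (I(S, Z) = sqrt((-5 + 3*S) + (2 + (3/Z + 1))/(-3 + S)) = sqrt((-5 + 3*S) + (2 + (1 + 3/Z))/(-3 + S)) = sqrt((-5 + 3*S) + (3 + 3/Z)/(-3 + S)) = sqrt(-5 + 3*S + (3 + 3/Z)/(-3 + S)))
(I(-3*3, -4)*(-41))*(-8) = (sqrt((-9 - 9*(-4) + 3*(-3*3) + 3*(-3*3)*(-4) - 4*(-3 - 3*3)**2*(-5 + 3*(-3*3)))/((-4)*(-3 - 3*3)**2))*(-41))*(-8) = (sqrt(-(-9 + 36 + 3*(-9) + 3*(-9)*(-4) - 4*(-3 - 9)**2*(-5 + 3*(-9)))/(4*(-3 - 9)**2))*(-41))*(-8) = (sqrt(-1/4*(-9 + 36 - 27 + 108 - 4*(-12)**2*(-5 - 27))/(-12)**2)*(-41))*(-8) = (sqrt(-1/4*1/144*(-9 + 36 - 27 + 108 - 4*144*(-32)))*(-41))*(-8) = (sqrt(-1/4*1/144*(-9 + 36 - 27 + 108 + 18432))*(-41))*(-8) = (sqrt(-1/4*1/144*18540)*(-41))*(-8) = (sqrt(-515/16)*(-41))*(-8) = ((I*sqrt(515)/4)*(-41))*(-8) = -41*I*sqrt(515)/4*(-8) = 82*I*sqrt(515)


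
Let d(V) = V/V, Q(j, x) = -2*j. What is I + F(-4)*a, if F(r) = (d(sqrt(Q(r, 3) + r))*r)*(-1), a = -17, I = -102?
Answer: -170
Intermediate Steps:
d(V) = 1
F(r) = -r (F(r) = (1*r)*(-1) = r*(-1) = -r)
I + F(-4)*a = -102 - 1*(-4)*(-17) = -102 + 4*(-17) = -102 - 68 = -170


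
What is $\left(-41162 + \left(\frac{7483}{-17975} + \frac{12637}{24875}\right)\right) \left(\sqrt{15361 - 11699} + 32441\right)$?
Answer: $- \frac{23882605965424912}{17885125} - \frac{736185874832 \sqrt{3662}}{17885125} \approx -1.3378 \cdot 10^{9}$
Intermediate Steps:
$\left(-41162 + \left(\frac{7483}{-17975} + \frac{12637}{24875}\right)\right) \left(\sqrt{15361 - 11699} + 32441\right) = \left(-41162 + \left(7483 \left(- \frac{1}{17975}\right) + 12637 \cdot \frac{1}{24875}\right)\right) \left(\sqrt{3662} + 32441\right) = \left(-41162 + \left(- \frac{7483}{17975} + \frac{12637}{24875}\right)\right) \left(32441 + \sqrt{3662}\right) = \left(-41162 + \frac{1640418}{17885125}\right) \left(32441 + \sqrt{3662}\right) = - \frac{736185874832 \left(32441 + \sqrt{3662}\right)}{17885125} = - \frac{23882605965424912}{17885125} - \frac{736185874832 \sqrt{3662}}{17885125}$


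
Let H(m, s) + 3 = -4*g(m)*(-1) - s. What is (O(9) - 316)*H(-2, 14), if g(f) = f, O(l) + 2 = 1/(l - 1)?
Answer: 63575/8 ≈ 7946.9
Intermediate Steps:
O(l) = -2 + 1/(-1 + l) (O(l) = -2 + 1/(l - 1) = -2 + 1/(-1 + l))
H(m, s) = -3 - s + 4*m (H(m, s) = -3 + (-4*m*(-1) - s) = -3 + (4*m - s) = -3 + (-s + 4*m) = -3 - s + 4*m)
(O(9) - 316)*H(-2, 14) = ((3 - 2*9)/(-1 + 9) - 316)*(-3 - 1*14 + 4*(-2)) = ((3 - 18)/8 - 316)*(-3 - 14 - 8) = ((1/8)*(-15) - 316)*(-25) = (-15/8 - 316)*(-25) = -2543/8*(-25) = 63575/8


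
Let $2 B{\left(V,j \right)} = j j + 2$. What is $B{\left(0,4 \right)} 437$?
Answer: $3933$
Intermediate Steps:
$B{\left(V,j \right)} = 1 + \frac{j^{2}}{2}$ ($B{\left(V,j \right)} = \frac{j j + 2}{2} = \frac{j^{2} + 2}{2} = \frac{2 + j^{2}}{2} = 1 + \frac{j^{2}}{2}$)
$B{\left(0,4 \right)} 437 = \left(1 + \frac{4^{2}}{2}\right) 437 = \left(1 + \frac{1}{2} \cdot 16\right) 437 = \left(1 + 8\right) 437 = 9 \cdot 437 = 3933$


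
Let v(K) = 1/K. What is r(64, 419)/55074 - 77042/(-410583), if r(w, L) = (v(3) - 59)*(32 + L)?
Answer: -3310233814/11306224071 ≈ -0.29278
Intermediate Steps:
r(w, L) = -5632/3 - 176*L/3 (r(w, L) = (1/3 - 59)*(32 + L) = (⅓ - 59)*(32 + L) = -176*(32 + L)/3 = -5632/3 - 176*L/3)
r(64, 419)/55074 - 77042/(-410583) = (-5632/3 - 176/3*419)/55074 - 77042/(-410583) = (-5632/3 - 73744/3)*(1/55074) - 77042*(-1/410583) = -79376/3*1/55074 + 77042/410583 = -39688/82611 + 77042/410583 = -3310233814/11306224071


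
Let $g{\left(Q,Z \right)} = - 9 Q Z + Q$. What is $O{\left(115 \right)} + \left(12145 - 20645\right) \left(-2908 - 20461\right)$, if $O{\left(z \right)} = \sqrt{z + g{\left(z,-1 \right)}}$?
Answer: $198636500 + \sqrt{1265} \approx 1.9864 \cdot 10^{8}$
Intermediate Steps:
$g{\left(Q,Z \right)} = Q - 9 Q Z$ ($g{\left(Q,Z \right)} = - 9 Q Z + Q = Q - 9 Q Z$)
$O{\left(z \right)} = \sqrt{11} \sqrt{z}$ ($O{\left(z \right)} = \sqrt{z + z \left(1 - -9\right)} = \sqrt{z + z \left(1 + 9\right)} = \sqrt{z + z 10} = \sqrt{z + 10 z} = \sqrt{11 z} = \sqrt{11} \sqrt{z}$)
$O{\left(115 \right)} + \left(12145 - 20645\right) \left(-2908 - 20461\right) = \sqrt{11} \sqrt{115} + \left(12145 - 20645\right) \left(-2908 - 20461\right) = \sqrt{1265} - -198636500 = \sqrt{1265} + 198636500 = 198636500 + \sqrt{1265}$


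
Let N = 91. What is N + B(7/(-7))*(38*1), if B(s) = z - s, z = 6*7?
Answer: 1725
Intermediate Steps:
z = 42
B(s) = 42 - s
N + B(7/(-7))*(38*1) = 91 + (42 - 7/(-7))*(38*1) = 91 + (42 - 7*(-1)/7)*38 = 91 + (42 - 1*(-1))*38 = 91 + (42 + 1)*38 = 91 + 43*38 = 91 + 1634 = 1725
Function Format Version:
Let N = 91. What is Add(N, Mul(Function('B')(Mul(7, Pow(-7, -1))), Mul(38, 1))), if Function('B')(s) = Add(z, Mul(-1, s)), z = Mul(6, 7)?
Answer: 1725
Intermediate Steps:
z = 42
Function('B')(s) = Add(42, Mul(-1, s))
Add(N, Mul(Function('B')(Mul(7, Pow(-7, -1))), Mul(38, 1))) = Add(91, Mul(Add(42, Mul(-1, Mul(7, Pow(-7, -1)))), Mul(38, 1))) = Add(91, Mul(Add(42, Mul(-1, Mul(7, Rational(-1, 7)))), 38)) = Add(91, Mul(Add(42, Mul(-1, -1)), 38)) = Add(91, Mul(Add(42, 1), 38)) = Add(91, Mul(43, 38)) = Add(91, 1634) = 1725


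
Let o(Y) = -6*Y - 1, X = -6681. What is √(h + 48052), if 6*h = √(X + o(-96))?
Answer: √(1729872 + 6*I*√6106)/6 ≈ 219.21 + 0.029706*I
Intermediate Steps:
o(Y) = -1 - 6*Y
h = I*√6106/6 (h = √(-6681 + (-1 - 6*(-96)))/6 = √(-6681 + (-1 + 576))/6 = √(-6681 + 575)/6 = √(-6106)/6 = (I*√6106)/6 = I*√6106/6 ≈ 13.023*I)
√(h + 48052) = √(I*√6106/6 + 48052) = √(48052 + I*√6106/6)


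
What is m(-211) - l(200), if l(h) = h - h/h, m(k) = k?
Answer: -410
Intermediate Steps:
l(h) = -1 + h (l(h) = h - 1*1 = h - 1 = -1 + h)
m(-211) - l(200) = -211 - (-1 + 200) = -211 - 1*199 = -211 - 199 = -410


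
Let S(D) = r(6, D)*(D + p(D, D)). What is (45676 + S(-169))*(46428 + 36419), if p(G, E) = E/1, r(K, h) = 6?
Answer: 3616105856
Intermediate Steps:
p(G, E) = E (p(G, E) = E*1 = E)
S(D) = 12*D (S(D) = 6*(D + D) = 6*(2*D) = 12*D)
(45676 + S(-169))*(46428 + 36419) = (45676 + 12*(-169))*(46428 + 36419) = (45676 - 2028)*82847 = 43648*82847 = 3616105856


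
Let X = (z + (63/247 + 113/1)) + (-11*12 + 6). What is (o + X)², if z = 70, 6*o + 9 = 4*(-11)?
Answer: 5149641121/2196324 ≈ 2344.7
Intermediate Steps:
o = -53/6 (o = -3/2 + (4*(-11))/6 = -3/2 + (⅙)*(-44) = -3/2 - 22/3 = -53/6 ≈ -8.8333)
X = 14142/247 (X = (70 + (63/247 + 113/1)) + (-11*12 + 6) = (70 + (63*(1/247) + 113*1)) + (-132 + 6) = (70 + (63/247 + 113)) - 126 = (70 + 27974/247) - 126 = 45264/247 - 126 = 14142/247 ≈ 57.255)
(o + X)² = (-53/6 + 14142/247)² = (71761/1482)² = 5149641121/2196324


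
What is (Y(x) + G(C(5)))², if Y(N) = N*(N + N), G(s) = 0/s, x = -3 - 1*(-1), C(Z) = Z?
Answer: 64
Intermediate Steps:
x = -2 (x = -3 + 1 = -2)
G(s) = 0
Y(N) = 2*N² (Y(N) = N*(2*N) = 2*N²)
(Y(x) + G(C(5)))² = (2*(-2)² + 0)² = (2*4 + 0)² = (8 + 0)² = 8² = 64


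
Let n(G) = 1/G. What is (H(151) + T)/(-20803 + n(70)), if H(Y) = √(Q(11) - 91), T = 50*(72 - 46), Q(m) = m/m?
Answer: -91000/1456209 - 70*I*√10/485403 ≈ -0.062491 - 0.00045603*I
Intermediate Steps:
Q(m) = 1
T = 1300 (T = 50*26 = 1300)
H(Y) = 3*I*√10 (H(Y) = √(1 - 91) = √(-90) = 3*I*√10)
(H(151) + T)/(-20803 + n(70)) = (3*I*√10 + 1300)/(-20803 + 1/70) = (1300 + 3*I*√10)/(-20803 + 1/70) = (1300 + 3*I*√10)/(-1456209/70) = (1300 + 3*I*√10)*(-70/1456209) = -91000/1456209 - 70*I*√10/485403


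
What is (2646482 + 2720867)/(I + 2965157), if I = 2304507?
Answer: 5367349/5269664 ≈ 1.0185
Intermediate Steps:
(2646482 + 2720867)/(I + 2965157) = (2646482 + 2720867)/(2304507 + 2965157) = 5367349/5269664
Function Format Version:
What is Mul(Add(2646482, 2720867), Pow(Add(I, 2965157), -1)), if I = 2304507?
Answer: Rational(5367349, 5269664) ≈ 1.0185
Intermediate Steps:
Mul(Add(2646482, 2720867), Pow(Add(I, 2965157), -1)) = Mul(Add(2646482, 2720867), Pow(Add(2304507, 2965157), -1)) = Mul(5367349, Pow(5269664, -1)) = Mul(5367349, Rational(1, 5269664)) = Rational(5367349, 5269664)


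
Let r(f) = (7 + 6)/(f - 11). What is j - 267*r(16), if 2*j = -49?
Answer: -7187/10 ≈ -718.70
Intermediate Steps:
j = -49/2 (j = (1/2)*(-49) = -49/2 ≈ -24.500)
r(f) = 13/(-11 + f)
j - 267*r(16) = -49/2 - 3471/(-11 + 16) = -49/2 - 3471/5 = -7187/10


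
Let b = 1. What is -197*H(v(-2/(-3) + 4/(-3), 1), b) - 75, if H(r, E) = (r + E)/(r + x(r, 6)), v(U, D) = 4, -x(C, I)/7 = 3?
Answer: -290/17 ≈ -17.059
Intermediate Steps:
x(C, I) = -21 (x(C, I) = -7*3 = -21)
H(r, E) = (E + r)/(-21 + r) (H(r, E) = (r + E)/(r - 21) = (E + r)/(-21 + r))
-197*H(v(-2/(-3) + 4/(-3), 1), b) - 75 = -197*(1 + 4)/(-21 + 4) - 75 = -197*5/(-17) - 75 = -(-197)*5/17 - 75 = -197*(-5/17) - 75 = 985/17 - 75 = -290/17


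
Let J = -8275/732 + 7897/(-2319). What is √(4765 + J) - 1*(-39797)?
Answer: 39797 + √42247281992947/94306 ≈ 39866.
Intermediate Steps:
J = -2774481/188612 (J = -8275*1/732 + 7897*(-1/2319) = -8275/732 - 7897/2319 = -2774481/188612 ≈ -14.710)
√(4765 + J) - 1*(-39797) = √(4765 - 2774481/188612) - 1*(-39797) = √(895961699/188612) + 39797 = √42247281992947/94306 + 39797 = 39797 + √42247281992947/94306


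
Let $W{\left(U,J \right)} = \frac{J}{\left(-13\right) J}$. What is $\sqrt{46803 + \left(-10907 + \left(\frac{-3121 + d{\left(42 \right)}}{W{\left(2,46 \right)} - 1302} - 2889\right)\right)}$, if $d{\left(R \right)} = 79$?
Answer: $\frac{\sqrt{9457944915445}}{16927} \approx 181.68$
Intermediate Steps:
$W{\left(U,J \right)} = - \frac{1}{13}$ ($W{\left(U,J \right)} = J \left(- \frac{1}{13 J}\right) = - \frac{1}{13}$)
$\sqrt{46803 + \left(-10907 + \left(\frac{-3121 + d{\left(42 \right)}}{W{\left(2,46 \right)} - 1302} - 2889\right)\right)} = \sqrt{46803 - \left(13796 - \frac{-3121 + 79}{- \frac{1}{13} - 1302}\right)} = \sqrt{46803 - \left(13796 - \frac{39546}{16927}\right)} = \sqrt{46803 - \frac{233485346}{16927}} = \sqrt{\frac{558749035}{16927}} = \frac{\sqrt{9457944915445}}{16927}$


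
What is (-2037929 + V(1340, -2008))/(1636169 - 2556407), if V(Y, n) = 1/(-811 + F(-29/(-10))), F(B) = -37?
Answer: 1728163793/780361824 ≈ 2.2146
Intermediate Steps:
V(Y, n) = -1/848 (V(Y, n) = 1/(-811 - 37) = 1/(-848) = -1/848)
(-2037929 + V(1340, -2008))/(1636169 - 2556407) = (-2037929 - 1/848)/(1636169 - 2556407) = -1728163793/848/(-920238) = -1728163793/848*(-1/920238) = 1728163793/780361824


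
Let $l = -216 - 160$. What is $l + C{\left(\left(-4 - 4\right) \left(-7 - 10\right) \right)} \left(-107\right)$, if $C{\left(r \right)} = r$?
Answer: $-14928$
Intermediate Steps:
$l = -376$ ($l = -216 - 160 = -376$)
$l + C{\left(\left(-4 - 4\right) \left(-7 - 10\right) \right)} \left(-107\right) = -376 + \left(-4 - 4\right) \left(-7 - 10\right) \left(-107\right) = -376 + \left(-8\right) \left(-17\right) \left(-107\right) = -376 + 136 \left(-107\right) = -376 - 14552 = -14928$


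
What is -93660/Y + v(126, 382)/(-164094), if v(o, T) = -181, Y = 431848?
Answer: -955679972/4428979107 ≈ -0.21578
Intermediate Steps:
-93660/Y + v(126, 382)/(-164094) = -93660/431848 - 181/(-164094) = -93660*1/431848 - 181*(-1/164094) = -23415/107962 + 181/164094 = -955679972/4428979107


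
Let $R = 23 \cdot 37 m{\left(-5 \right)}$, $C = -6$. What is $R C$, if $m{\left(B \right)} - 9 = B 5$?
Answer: $81696$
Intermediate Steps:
$m{\left(B \right)} = 9 + 5 B$ ($m{\left(B \right)} = 9 + B 5 = 9 + 5 B$)
$R = -13616$ ($R = 23 \cdot 37 \left(9 + 5 \left(-5\right)\right) = 851 \left(9 - 25\right) = 851 \left(-16\right) = -13616$)
$R C = \left(-13616\right) \left(-6\right) = 81696$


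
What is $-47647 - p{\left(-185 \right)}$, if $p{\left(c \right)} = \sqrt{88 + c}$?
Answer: $-47647 - i \sqrt{97} \approx -47647.0 - 9.8489 i$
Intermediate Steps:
$-47647 - p{\left(-185 \right)} = -47647 - \sqrt{88 - 185} = -47647 - \sqrt{-97} = -47647 - i \sqrt{97}$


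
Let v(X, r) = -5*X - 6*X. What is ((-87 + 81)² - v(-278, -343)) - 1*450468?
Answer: -453490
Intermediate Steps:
v(X, r) = -11*X
((-87 + 81)² - v(-278, -343)) - 1*450468 = ((-87 + 81)² - (-11)*(-278)) - 1*450468 = ((-6)² - 1*3058) - 450468 = (36 - 3058) - 450468 = -3022 - 450468 = -453490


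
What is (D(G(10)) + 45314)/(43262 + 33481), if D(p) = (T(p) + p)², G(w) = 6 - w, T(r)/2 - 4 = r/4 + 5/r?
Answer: 60419/102324 ≈ 0.59047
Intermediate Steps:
T(r) = 8 + r/2 + 10/r (T(r) = 8 + 2*(r/4 + 5/r) = 8 + 2*(5/r + r/4) = 8 + (r/2 + 10/r) = 8 + r/2 + 10/r)
D(p) = (8 + 10/p + 3*p/2)² (D(p) = ((8 + p/2 + 10/p) + p)² = (8 + 10/p + 3*p/2)²)
(D(G(10)) + 45314)/(43262 + 33481) = ((20 + 3*(6 - 1*10)² + 16*(6 - 1*10))²/(4*(6 - 1*10)²) + 45314)/(43262 + 33481) = ((20 + 3*(6 - 10)² + 16*(6 - 10))²/(4*(6 - 10)²) + 45314)/76743 = ((¼)*(20 + 3*(-4)² + 16*(-4))²/(-4)² + 45314)*(1/76743) = ((¼)*(1/16)*(20 + 3*16 - 64)² + 45314)*(1/76743) = ((¼)*(1/16)*(20 + 48 - 64)² + 45314)*(1/76743) = ((¼)*(1/16)*4² + 45314)*(1/76743) = ((¼)*(1/16)*16 + 45314)*(1/76743) = (¼ + 45314)*(1/76743) = (181257/4)*(1/76743) = 60419/102324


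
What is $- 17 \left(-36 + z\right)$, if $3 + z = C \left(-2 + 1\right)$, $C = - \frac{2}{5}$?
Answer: $\frac{3281}{5} \approx 656.2$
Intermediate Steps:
$C = - \frac{2}{5}$ ($C = \left(-2\right) \frac{1}{5} = - \frac{2}{5} \approx -0.4$)
$z = - \frac{13}{5}$ ($z = -3 - \frac{2 \left(-2 + 1\right)}{5} = -3 - - \frac{2}{5} = -3 + \frac{2}{5} = - \frac{13}{5} \approx -2.6$)
$- 17 \left(-36 + z\right) = - 17 \left(-36 - \frac{13}{5}\right) = \left(-17\right) \left(- \frac{193}{5}\right) = \frac{3281}{5}$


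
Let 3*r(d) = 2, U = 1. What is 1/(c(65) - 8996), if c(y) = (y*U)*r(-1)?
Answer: -3/26858 ≈ -0.00011170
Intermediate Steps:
r(d) = ⅔ (r(d) = (⅓)*2 = ⅔)
c(y) = 2*y/3 (c(y) = (y*1)*(⅔) = y*(⅔) = 2*y/3)
1/(c(65) - 8996) = 1/((⅔)*65 - 8996) = 1/(130/3 - 8996) = 1/(-26858/3) = -3/26858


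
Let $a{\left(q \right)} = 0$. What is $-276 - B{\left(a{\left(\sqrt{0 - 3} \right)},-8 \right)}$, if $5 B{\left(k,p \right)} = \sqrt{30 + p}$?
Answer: $-276 - \frac{\sqrt{22}}{5} \approx -276.94$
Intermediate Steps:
$B{\left(k,p \right)} = \frac{\sqrt{30 + p}}{5}$
$-276 - B{\left(a{\left(\sqrt{0 - 3} \right)},-8 \right)} = -276 - \frac{\sqrt{30 - 8}}{5} = -276 - \frac{\sqrt{22}}{5}$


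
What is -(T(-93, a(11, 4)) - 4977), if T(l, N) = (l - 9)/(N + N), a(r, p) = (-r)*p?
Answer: 218937/44 ≈ 4975.8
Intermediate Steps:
a(r, p) = -p*r
T(l, N) = (-9 + l)/(2*N) (T(l, N) = (-9 + l)/((2*N)) = (-9 + l)*(1/(2*N)) = (-9 + l)/(2*N))
-(T(-93, a(11, 4)) - 4977) = -((-9 - 93)/(2*((-1*4*11))) - 4977) = -((½)*(-102)/(-44) - 4977) = -((½)*(-1/44)*(-102) - 4977) = -(51/44 - 4977) = -1*(-218937/44) = 218937/44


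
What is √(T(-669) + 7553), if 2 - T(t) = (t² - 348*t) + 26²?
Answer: I*√673494 ≈ 820.67*I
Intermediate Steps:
T(t) = -674 - t² + 348*t (T(t) = 2 - ((t² - 348*t) + 26²) = 2 - ((t² - 348*t) + 676) = 2 - (676 + t² - 348*t) = 2 + (-676 - t² + 348*t) = -674 - t² + 348*t)
√(T(-669) + 7553) = √((-674 - 1*(-669)² + 348*(-669)) + 7553) = √((-674 - 1*447561 - 232812) + 7553) = √((-674 - 447561 - 232812) + 7553) = √(-681047 + 7553) = √(-673494) = I*√673494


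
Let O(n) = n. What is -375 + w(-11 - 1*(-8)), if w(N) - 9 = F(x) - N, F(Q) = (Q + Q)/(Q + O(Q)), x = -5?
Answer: -362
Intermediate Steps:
F(Q) = 1 (F(Q) = (Q + Q)/(Q + Q) = (2*Q)/((2*Q)) = (2*Q)*(1/(2*Q)) = 1)
w(N) = 10 - N (w(N) = 9 + (1 - N) = 10 - N)
-375 + w(-11 - 1*(-8)) = -375 + (10 - (-11 - 1*(-8))) = -375 + (10 - (-11 + 8)) = -375 + (10 - 1*(-3)) = -375 + (10 + 3) = -375 + 13 = -362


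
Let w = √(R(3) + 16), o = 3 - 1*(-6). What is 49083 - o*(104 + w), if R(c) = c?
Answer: 48147 - 9*√19 ≈ 48108.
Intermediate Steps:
o = 9 (o = 3 + 6 = 9)
w = √19 (w = √(3 + 16) = √19 ≈ 4.3589)
49083 - o*(104 + w) = 49083 - 9*(104 + √19) = 49083 - (936 + 9*√19) = 49083 + (-936 - 9*√19) = 48147 - 9*√19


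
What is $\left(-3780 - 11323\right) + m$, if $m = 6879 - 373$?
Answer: $-8597$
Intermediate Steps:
$m = 6506$ ($m = 6879 - 373 = 6506$)
$\left(-3780 - 11323\right) + m = \left(-3780 - 11323\right) + 6506 = -15103 + 6506 = -8597$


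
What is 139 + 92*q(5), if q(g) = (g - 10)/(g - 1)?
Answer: 24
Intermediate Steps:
q(g) = (-10 + g)/(-1 + g)
139 + 92*q(5) = 139 + 92*((-10 + 5)/(-1 + 5)) = 139 + 92*(-5/4) = 139 - 115 = 24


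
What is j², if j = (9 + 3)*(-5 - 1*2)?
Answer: 7056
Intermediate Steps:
j = -84 (j = 12*(-5 - 2) = 12*(-7) = -84)
j² = (-84)² = 7056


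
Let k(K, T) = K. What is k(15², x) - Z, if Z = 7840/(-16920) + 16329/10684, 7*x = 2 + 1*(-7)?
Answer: 1012036597/4519332 ≈ 223.94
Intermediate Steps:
x = -5/7 (x = (2 + 1*(-7))/7 = (2 - 7)/7 = (⅐)*(-5) = -5/7 ≈ -0.71429)
Z = 4813103/4519332 (Z = 7840*(-1/16920) + 16329*(1/10684) = -196/423 + 16329/10684 = 4813103/4519332 ≈ 1.0650)
k(15², x) - Z = 15² - 1*4813103/4519332 = 225 - 4813103/4519332 = 1012036597/4519332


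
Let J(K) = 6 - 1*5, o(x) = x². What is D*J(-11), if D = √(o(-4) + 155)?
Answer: 3*√19 ≈ 13.077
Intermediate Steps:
J(K) = 1 (J(K) = 6 - 5 = 1)
D = 3*√19 (D = √((-4)² + 155) = √(16 + 155) = √171 = 3*√19 ≈ 13.077)
D*J(-11) = (3*√19)*1 = 3*√19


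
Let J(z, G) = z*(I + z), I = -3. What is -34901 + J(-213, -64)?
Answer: 11107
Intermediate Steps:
J(z, G) = z*(-3 + z)
-34901 + J(-213, -64) = -34901 - 213*(-3 - 213) = -34901 - 213*(-216) = -34901 + 46008 = 11107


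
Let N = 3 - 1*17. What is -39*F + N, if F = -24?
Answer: 922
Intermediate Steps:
N = -14 (N = 3 - 17 = -14)
-39*F + N = -39*(-24) - 14 = 936 - 14 = 922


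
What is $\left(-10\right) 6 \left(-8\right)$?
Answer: $480$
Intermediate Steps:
$\left(-10\right) 6 \left(-8\right) = \left(-60\right) \left(-8\right) = 480$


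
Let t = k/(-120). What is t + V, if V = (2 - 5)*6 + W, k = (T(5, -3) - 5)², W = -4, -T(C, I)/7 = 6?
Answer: -4849/120 ≈ -40.408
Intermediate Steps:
T(C, I) = -42 (T(C, I) = -7*6 = -42)
k = 2209 (k = (-42 - 5)² = (-47)² = 2209)
t = -2209/120 (t = 2209/(-120) = 2209*(-1/120) = -2209/120 ≈ -18.408)
V = -22 (V = (2 - 5)*6 - 4 = -3*6 - 4 = -18 - 4 = -22)
t + V = -2209/120 - 22 = -4849/120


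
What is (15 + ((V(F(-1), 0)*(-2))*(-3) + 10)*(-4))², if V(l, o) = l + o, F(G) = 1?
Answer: 2401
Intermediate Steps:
(15 + ((V(F(-1), 0)*(-2))*(-3) + 10)*(-4))² = (15 + (((1 + 0)*(-2))*(-3) + 10)*(-4))² = (15 + ((1*(-2))*(-3) + 10)*(-4))² = (15 + (-2*(-3) + 10)*(-4))² = (15 + (6 + 10)*(-4))² = (15 + 16*(-4))² = (15 - 64)² = (-49)² = 2401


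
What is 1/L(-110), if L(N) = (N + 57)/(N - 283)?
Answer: 393/53 ≈ 7.4151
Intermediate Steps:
L(N) = (57 + N)/(-283 + N)
1/L(-110) = 1/((57 - 110)/(-283 - 110)) = 1/(-53/(-393)) = 1/(-1/393*(-53)) = 1/(53/393) = 393/53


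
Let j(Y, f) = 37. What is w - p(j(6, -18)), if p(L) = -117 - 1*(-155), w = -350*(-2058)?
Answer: 720262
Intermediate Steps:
w = 720300
p(L) = 38 (p(L) = -117 + 155 = 38)
w - p(j(6, -18)) = 720300 - 1*38 = 720300 - 38 = 720262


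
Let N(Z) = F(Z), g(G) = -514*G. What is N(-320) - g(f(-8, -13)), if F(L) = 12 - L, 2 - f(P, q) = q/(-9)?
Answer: 5558/9 ≈ 617.56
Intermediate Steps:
f(P, q) = 2 + q/9 (f(P, q) = 2 - q/(-9) = 2 - q*(-1)/9 = 2 - (-1)*q/9 = 2 + q/9)
N(Z) = 12 - Z
N(-320) - g(f(-8, -13)) = (12 - 1*(-320)) - (-514)*(2 + (⅑)*(-13)) = (12 + 320) - (-514)*(2 - 13/9) = 332 - (-514)*5/9 = 332 - 1*(-2570/9) = 332 + 2570/9 = 5558/9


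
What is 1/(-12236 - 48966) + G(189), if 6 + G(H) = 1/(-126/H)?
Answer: -229508/30601 ≈ -7.5000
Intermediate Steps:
G(H) = -6 - H/126 (G(H) = -6 + 1/(-126/H) = -6 - H/126)
1/(-12236 - 48966) + G(189) = 1/(-12236 - 48966) + (-6 - 1/126*189) = 1/(-61202) + (-6 - 3/2) = -1/61202 - 15/2 = -229508/30601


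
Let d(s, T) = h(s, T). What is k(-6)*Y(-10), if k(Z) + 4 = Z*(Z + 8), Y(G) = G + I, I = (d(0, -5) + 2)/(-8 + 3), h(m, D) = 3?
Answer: 176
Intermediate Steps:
d(s, T) = 3
I = -1 (I = (3 + 2)/(-8 + 3) = 5/(-5) = 5*(-⅕) = -1)
Y(G) = -1 + G (Y(G) = G - 1 = -1 + G)
k(Z) = -4 + Z*(8 + Z) (k(Z) = -4 + Z*(Z + 8) = -4 + Z*(8 + Z))
k(-6)*Y(-10) = (-4 + (-6)² + 8*(-6))*(-1 - 10) = (-4 + 36 - 48)*(-11) = -16*(-11) = 176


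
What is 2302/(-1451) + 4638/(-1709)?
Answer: -10663856/2479759 ≈ -4.3004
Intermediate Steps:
2302/(-1451) + 4638/(-1709) = 2302*(-1/1451) + 4638*(-1/1709) = -2302/1451 - 4638/1709 = -10663856/2479759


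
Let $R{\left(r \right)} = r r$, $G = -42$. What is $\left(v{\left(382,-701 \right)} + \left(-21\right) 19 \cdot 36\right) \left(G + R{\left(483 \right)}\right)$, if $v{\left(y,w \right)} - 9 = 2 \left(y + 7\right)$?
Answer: $-3166794519$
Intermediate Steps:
$v{\left(y,w \right)} = 23 + 2 y$ ($v{\left(y,w \right)} = 9 + 2 \left(y + 7\right) = 9 + 2 \left(7 + y\right) = 9 + \left(14 + 2 y\right) = 23 + 2 y$)
$R{\left(r \right)} = r^{2}$
$\left(v{\left(382,-701 \right)} + \left(-21\right) 19 \cdot 36\right) \left(G + R{\left(483 \right)}\right) = \left(\left(23 + 2 \cdot 382\right) + \left(-21\right) 19 \cdot 36\right) \left(-42 + 483^{2}\right) = \left(\left(23 + 764\right) - 14364\right) \left(-42 + 233289\right) = \left(787 - 14364\right) 233247 = \left(-13577\right) 233247 = -3166794519$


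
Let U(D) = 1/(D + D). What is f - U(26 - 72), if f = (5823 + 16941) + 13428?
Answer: 3329665/92 ≈ 36192.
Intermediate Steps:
U(D) = 1/(2*D)
f = 36192 (f = 22764 + 13428 = 36192)
f - U(26 - 72) = 36192 - 1/(2*(26 - 72)) = 36192 - 1/(2*(-46)) = 36192 - (-1)/(2*46) = 36192 - 1*(-1/92) = 36192 + 1/92 = 3329665/92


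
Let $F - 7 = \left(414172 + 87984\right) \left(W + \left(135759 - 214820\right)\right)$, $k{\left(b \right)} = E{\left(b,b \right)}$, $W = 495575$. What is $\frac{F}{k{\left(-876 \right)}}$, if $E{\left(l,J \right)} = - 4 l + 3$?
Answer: $\frac{29879286313}{501} \approx 5.9639 \cdot 10^{7}$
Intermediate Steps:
$E{\left(l,J \right)} = 3 - 4 l$
$k{\left(b \right)} = 3 - 4 b$
$F = 209155004191$ ($F = 7 + \left(414172 + 87984\right) \left(495575 + \left(135759 - 214820\right)\right) = 7 + 502156 \left(495575 - 79061\right) = 7 + 502156 \cdot 416514 = 7 + 209155004184 = 209155004191$)
$\frac{F}{k{\left(-876 \right)}} = \frac{209155004191}{3 - -3504} = \frac{209155004191}{3 + 3504} = \frac{209155004191}{3507} = 209155004191 \cdot \frac{1}{3507} = \frac{29879286313}{501}$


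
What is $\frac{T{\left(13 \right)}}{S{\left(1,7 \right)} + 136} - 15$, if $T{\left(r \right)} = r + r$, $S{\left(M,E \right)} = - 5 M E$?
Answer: $- \frac{1489}{101} \approx -14.743$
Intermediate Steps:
$S{\left(M,E \right)} = - 5 E M$
$T{\left(r \right)} = 2 r$
$\frac{T{\left(13 \right)}}{S{\left(1,7 \right)} + 136} - 15 = \frac{2 \cdot 13}{\left(-5\right) 7 \cdot 1 + 136} - 15 = \frac{26}{-35 + 136} - 15 = \frac{26}{101} - 15 = - \frac{1489}{101}$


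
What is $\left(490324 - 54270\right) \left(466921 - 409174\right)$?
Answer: $25180810338$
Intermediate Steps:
$\left(490324 - 54270\right) \left(466921 - 409174\right) = 436054 \cdot 57747 = 25180810338$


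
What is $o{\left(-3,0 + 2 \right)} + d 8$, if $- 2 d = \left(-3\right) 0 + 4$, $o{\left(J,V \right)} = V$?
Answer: $-14$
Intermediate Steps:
$d = -2$ ($d = - \frac{\left(-3\right) 0 + 4}{2} = - \frac{0 + 4}{2} = \left(- \frac{1}{2}\right) 4 = -2$)
$o{\left(-3,0 + 2 \right)} + d 8 = \left(0 + 2\right) - 16 = 2 - 16 = -14$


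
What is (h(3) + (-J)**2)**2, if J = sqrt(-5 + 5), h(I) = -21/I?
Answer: 49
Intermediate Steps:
J = 0 (J = sqrt(0) = 0)
(h(3) + (-J)**2)**2 = (-21/3 + (-1*0)**2)**2 = (-21*1/3 + 0**2)**2 = (-7 + 0)**2 = (-7)**2 = 49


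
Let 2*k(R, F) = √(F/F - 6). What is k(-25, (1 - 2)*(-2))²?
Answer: -5/4 ≈ -1.2500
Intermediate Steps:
k(R, F) = I*√5/2 (k(R, F) = √(F/F - 6)/2 = √(1 - 6)/2 = √(-5)/2 = (I*√5)/2 = I*√5/2)
k(-25, (1 - 2)*(-2))² = (I*√5/2)² = -5/4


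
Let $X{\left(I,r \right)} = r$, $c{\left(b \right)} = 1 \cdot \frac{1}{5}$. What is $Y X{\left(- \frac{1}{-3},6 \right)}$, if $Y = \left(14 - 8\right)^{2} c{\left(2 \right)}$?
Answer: $\frac{216}{5} \approx 43.2$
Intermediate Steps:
$c{\left(b \right)} = \frac{1}{5}$ ($c{\left(b \right)} = 1 \cdot \frac{1}{5} = \frac{1}{5}$)
$Y = \frac{36}{5}$ ($Y = \left(14 - 8\right)^{2} \cdot \frac{1}{5} = 6^{2} \cdot \frac{1}{5} = 36 \cdot \frac{1}{5} = \frac{36}{5} \approx 7.2$)
$Y X{\left(- \frac{1}{-3},6 \right)} = \frac{36}{5} \cdot 6 = \frac{216}{5}$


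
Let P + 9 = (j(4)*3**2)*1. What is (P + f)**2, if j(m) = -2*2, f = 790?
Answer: 555025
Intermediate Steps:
j(m) = -4
P = -45 (P = -9 - 4*3**2*1 = -9 - 4*9*1 = -9 - 36*1 = -9 - 36 = -45)
(P + f)**2 = (-45 + 790)**2 = 745**2 = 555025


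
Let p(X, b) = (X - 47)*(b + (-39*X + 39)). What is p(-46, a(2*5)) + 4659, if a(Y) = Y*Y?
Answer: -175110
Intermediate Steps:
a(Y) = Y²
p(X, b) = (-47 + X)*(39 + b - 39*X) (p(X, b) = (-47 + X)*(b + (39 - 39*X)) = (-47 + X)*(39 + b - 39*X))
p(-46, a(2*5)) + 4659 = (-1833 - 47*(2*5)² - 39*(-46)² + 1872*(-46) - 46*(2*5)²) + 4659 = (-1833 - 47*10² - 39*2116 - 86112 - 46*10²) + 4659 = (-1833 - 47*100 - 82524 - 86112 - 46*100) + 4659 = (-1833 - 4700 - 82524 - 86112 - 4600) + 4659 = -179769 + 4659 = -175110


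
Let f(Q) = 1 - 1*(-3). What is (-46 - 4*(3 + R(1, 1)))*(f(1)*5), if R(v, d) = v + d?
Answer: -1320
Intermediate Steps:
R(v, d) = d + v
f(Q) = 4 (f(Q) = 1 + 3 = 4)
(-46 - 4*(3 + R(1, 1)))*(f(1)*5) = (-46 - 4*(3 + (1 + 1)))*(4*5) = (-46 - 4*(3 + 2))*20 = (-46 - 4*5)*20 = (-46 - 20)*20 = -66*20 = -1320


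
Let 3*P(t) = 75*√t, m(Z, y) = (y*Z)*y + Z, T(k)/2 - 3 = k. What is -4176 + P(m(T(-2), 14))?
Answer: -4176 + 25*√394 ≈ -3679.8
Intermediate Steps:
T(k) = 6 + 2*k
m(Z, y) = Z + Z*y² (m(Z, y) = (Z*y)*y + Z = Z*y² + Z = Z + Z*y²)
P(t) = 25*√t (P(t) = (75*√t)/3 = 25*√t)
-4176 + P(m(T(-2), 14)) = -4176 + 25*√((6 + 2*(-2))*(1 + 14²)) = -4176 + 25*√((6 - 4)*(1 + 196)) = -4176 + 25*√(2*197) = -4176 + 25*√394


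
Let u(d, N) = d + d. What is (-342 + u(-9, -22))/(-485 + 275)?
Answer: 12/7 ≈ 1.7143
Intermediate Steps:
u(d, N) = 2*d
(-342 + u(-9, -22))/(-485 + 275) = (-342 + 2*(-9))/(-485 + 275) = (-342 - 18)/(-210) = -360*(-1/210) = 12/7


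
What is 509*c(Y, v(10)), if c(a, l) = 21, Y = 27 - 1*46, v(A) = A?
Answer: 10689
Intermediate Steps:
Y = -19 (Y = 27 - 46 = -19)
509*c(Y, v(10)) = 509*21 = 10689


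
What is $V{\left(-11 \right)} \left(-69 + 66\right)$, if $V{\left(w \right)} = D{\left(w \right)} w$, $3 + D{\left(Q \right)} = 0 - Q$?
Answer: $264$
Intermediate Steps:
$D{\left(Q \right)} = -3 - Q$ ($D{\left(Q \right)} = -3 + \left(0 - Q\right) = -3 - Q$)
$V{\left(w \right)} = w \left(-3 - w\right)$ ($V{\left(w \right)} = \left(-3 - w\right) w = w \left(-3 - w\right)$)
$V{\left(-11 \right)} \left(-69 + 66\right) = \left(-1\right) \left(-11\right) \left(3 - 11\right) \left(-69 + 66\right) = \left(-1\right) \left(-11\right) \left(-8\right) \left(-3\right) = \left(-88\right) \left(-3\right) = 264$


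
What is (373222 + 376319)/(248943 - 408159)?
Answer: -249847/53072 ≈ -4.7077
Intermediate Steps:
(373222 + 376319)/(248943 - 408159) = 749541/(-159216) = 749541*(-1/159216) = -249847/53072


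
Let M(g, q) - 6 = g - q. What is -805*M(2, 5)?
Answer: -2415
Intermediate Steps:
M(g, q) = 6 + g - q (M(g, q) = 6 + (g - q) = 6 + g - q)
-805*M(2, 5) = -805*(6 + 2 - 1*5) = -805*(6 + 2 - 5) = -805*3 = -2415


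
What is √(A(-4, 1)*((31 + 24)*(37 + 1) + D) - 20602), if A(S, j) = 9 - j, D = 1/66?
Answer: 13*I*√25014/33 ≈ 62.305*I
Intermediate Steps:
D = 1/66 ≈ 0.015152
√(A(-4, 1)*((31 + 24)*(37 + 1) + D) - 20602) = √((9 - 1*1)*((31 + 24)*(37 + 1) + 1/66) - 20602) = √((9 - 1)*(55*38 + 1/66) - 20602) = √(8*(2090 + 1/66) - 20602) = √(8*(137941/66) - 20602) = √(551764/33 - 20602) = √(-128102/33) = 13*I*√25014/33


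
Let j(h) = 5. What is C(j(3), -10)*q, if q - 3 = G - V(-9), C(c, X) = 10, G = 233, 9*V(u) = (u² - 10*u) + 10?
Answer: 19430/9 ≈ 2158.9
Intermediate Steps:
V(u) = 10/9 - 10*u/9 + u²/9 (V(u) = ((u² - 10*u) + 10)/9 = (10 + u² - 10*u)/9 = 10/9 - 10*u/9 + u²/9)
q = 1943/9 (q = 3 + (233 - (10/9 - 10/9*(-9) + (⅑)*(-9)²)) = 3 + (233 - (10/9 + 10 + (⅑)*81)) = 3 + (233 - (10/9 + 10 + 9)) = 3 + (233 - 1*181/9) = 3 + (233 - 181/9) = 3 + 1916/9 = 1943/9 ≈ 215.89)
C(j(3), -10)*q = 10*(1943/9) = 19430/9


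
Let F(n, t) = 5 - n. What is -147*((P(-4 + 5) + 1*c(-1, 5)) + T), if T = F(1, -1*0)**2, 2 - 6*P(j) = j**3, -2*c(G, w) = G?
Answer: -2450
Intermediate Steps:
c(G, w) = -G/2
P(j) = 1/3 - j**3/6
T = 16 (T = (5 - 1*1)**2 = (5 - 1)**2 = 4**2 = 16)
-147*((P(-4 + 5) + 1*c(-1, 5)) + T) = -147*(((1/3 - (-4 + 5)**3/6) + 1*(-1/2*(-1))) + 16) = -147*(((1/3 - 1/6*1**3) + 1*(1/2)) + 16) = -147*(((1/3 - 1/6*1) + 1/2) + 16) = -147*(((1/3 - 1/6) + 1/2) + 16) = -147*((1/6 + 1/2) + 16) = -147*(2/3 + 16) = -147*50/3 = -2450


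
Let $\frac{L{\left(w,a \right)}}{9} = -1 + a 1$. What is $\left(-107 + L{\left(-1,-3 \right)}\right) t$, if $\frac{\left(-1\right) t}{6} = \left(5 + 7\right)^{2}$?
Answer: $123552$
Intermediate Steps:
$L{\left(w,a \right)} = -9 + 9 a$ ($L{\left(w,a \right)} = 9 \left(-1 + a 1\right) = 9 \left(-1 + a\right) = -9 + 9 a$)
$t = -864$ ($t = - 6 \left(5 + 7\right)^{2} = - 6 \cdot 12^{2} = \left(-6\right) 144 = -864$)
$\left(-107 + L{\left(-1,-3 \right)}\right) t = \left(-107 + \left(-9 + 9 \left(-3\right)\right)\right) \left(-864\right) = \left(-107 - 36\right) \left(-864\right) = \left(-143\right) \left(-864\right) = 123552$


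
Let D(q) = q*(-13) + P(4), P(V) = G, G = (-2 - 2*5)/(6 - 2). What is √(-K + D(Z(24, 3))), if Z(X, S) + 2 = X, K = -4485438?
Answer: √4485149 ≈ 2117.8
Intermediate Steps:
Z(X, S) = -2 + X
G = -3 (G = (-2 - 10)/4 = -12*¼ = -3)
P(V) = -3
D(q) = -3 - 13*q (D(q) = q*(-13) - 3 = -13*q - 3 = -3 - 13*q)
√(-K + D(Z(24, 3))) = √(-1*(-4485438) + (-3 - 13*(-2 + 24))) = √(4485438 + (-3 - 13*22)) = √(4485438 + (-3 - 286)) = √(4485438 - 289) = √4485149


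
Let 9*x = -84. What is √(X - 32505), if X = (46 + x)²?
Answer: I*√280445/3 ≈ 176.52*I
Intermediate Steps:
x = -28/3 (x = (⅑)*(-84) = -28/3 ≈ -9.3333)
X = 12100/9 (X = (46 - 28/3)² = (110/3)² = 12100/9 ≈ 1344.4)
√(X - 32505) = √(12100/9 - 32505) = √(-280445/9) = I*√280445/3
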